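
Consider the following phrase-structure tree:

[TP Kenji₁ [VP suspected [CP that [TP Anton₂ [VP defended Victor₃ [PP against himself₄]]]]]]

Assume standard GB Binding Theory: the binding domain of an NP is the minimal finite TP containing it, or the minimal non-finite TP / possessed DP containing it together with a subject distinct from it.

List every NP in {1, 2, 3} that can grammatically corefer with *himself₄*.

*himself* is an anaphor, so Principle A applies: it must be bound in its binding domain.
Binding domain of *himself₄*: the embedded TP, whose subject is Anton₂.
*Kenji₁* c-commands the anaphor but is outside its binding domain → cannot satisfy Principle A.
*Anton₂* c-commands the anaphor within its binding domain → licit binder.
*Victor₃* c-commands the anaphor within its binding domain → licit binder.

{2, 3}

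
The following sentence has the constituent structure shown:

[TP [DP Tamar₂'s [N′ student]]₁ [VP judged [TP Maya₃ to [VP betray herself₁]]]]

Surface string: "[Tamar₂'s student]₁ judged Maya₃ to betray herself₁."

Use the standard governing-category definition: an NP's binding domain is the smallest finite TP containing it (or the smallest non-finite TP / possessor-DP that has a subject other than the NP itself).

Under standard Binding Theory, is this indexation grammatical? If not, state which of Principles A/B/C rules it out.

The two coindexed NPs are *[Tamar₂'s student]₁* and *herself₁*.
*herself₁* is an anaphor. Principle A requires it to be bound within its binding domain — the embedded TP, whose subject is Maya₃.
Within that domain it is c-commanded by *Maya₃*, which does not share its index.
*[Tamar₂'s student]₁* does c-command the anaphor, but from outside its binding domain.
The anaphor is unbound in its domain → Principle A violation.

Principle A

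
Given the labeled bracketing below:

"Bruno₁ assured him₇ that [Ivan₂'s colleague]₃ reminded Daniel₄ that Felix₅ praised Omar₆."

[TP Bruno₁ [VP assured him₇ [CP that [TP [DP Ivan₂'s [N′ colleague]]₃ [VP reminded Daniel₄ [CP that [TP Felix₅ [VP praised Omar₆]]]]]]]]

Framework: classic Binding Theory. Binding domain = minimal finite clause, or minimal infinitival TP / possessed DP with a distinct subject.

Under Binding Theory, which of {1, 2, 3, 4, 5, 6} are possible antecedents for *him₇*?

none

*him* is a pronoun, so Principle B applies: it must be free in its binding domain.
Binding domain of *him₇*: the matrix TP, whose subject is Bruno₁.
*Bruno₁* c-commands the pronoun within its binding domain → coindexation would violate Principle B.
*Ivan₂*: the pronoun c-commands this R-expression → coindexation would violate Principle C on *Ivan₂*.
*[Ivan₂'s colleague]₃*: the pronoun c-commands this R-expression → coindexation would violate Principle C on *[Ivan₂'s colleague]₃*.
*Daniel₄*: the pronoun c-commands this R-expression → coindexation would violate Principle C on *Daniel₄*.
*Felix₅*: the pronoun c-commands this R-expression → coindexation would violate Principle C on *Felix₅*.
*Omar₆*: the pronoun c-commands this R-expression → coindexation would violate Principle C on *Omar₆*.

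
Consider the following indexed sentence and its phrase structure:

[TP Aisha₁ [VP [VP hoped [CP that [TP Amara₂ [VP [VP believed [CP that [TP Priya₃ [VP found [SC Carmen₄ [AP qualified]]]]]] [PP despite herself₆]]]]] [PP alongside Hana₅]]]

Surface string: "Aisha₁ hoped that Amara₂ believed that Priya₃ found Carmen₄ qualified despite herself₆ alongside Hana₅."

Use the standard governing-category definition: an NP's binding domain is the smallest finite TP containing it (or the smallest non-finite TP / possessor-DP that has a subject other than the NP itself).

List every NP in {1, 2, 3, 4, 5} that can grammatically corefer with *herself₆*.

*herself* is an anaphor, so Principle A applies: it must be bound in its binding domain.
Binding domain of *herself₆*: the embedded TP, whose subject is Amara₂.
*Aisha₁* c-commands the anaphor but is outside its binding domain → cannot satisfy Principle A.
*Amara₂* c-commands the anaphor within its binding domain → licit binder.
*Priya₃* does not c-command the anaphor → cannot bind it.
*Carmen₄* does not c-command the anaphor → cannot bind it.
*Hana₅* does not c-command the anaphor → cannot bind it.

{2}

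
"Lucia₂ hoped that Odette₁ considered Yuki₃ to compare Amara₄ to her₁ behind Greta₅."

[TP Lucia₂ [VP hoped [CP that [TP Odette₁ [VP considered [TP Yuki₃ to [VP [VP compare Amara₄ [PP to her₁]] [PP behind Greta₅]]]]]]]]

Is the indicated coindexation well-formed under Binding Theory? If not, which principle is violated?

grammatical

The two coindexed NPs are *Odette₁* and *her₁*.
*her₁* is a pronoun; its binding domain is the embedded TP, whose subject is Yuki₃. Within that domain it is c-commanded only by *Yuki₃*, *Amara₄*, which carry a different index — the pronoun is free locally, so Principle B holds.
*Odette₁* is an R-expression; *her₁* does not c-command it, and no other NP shares its index, so Principle C is satisfied.
All principles are respected.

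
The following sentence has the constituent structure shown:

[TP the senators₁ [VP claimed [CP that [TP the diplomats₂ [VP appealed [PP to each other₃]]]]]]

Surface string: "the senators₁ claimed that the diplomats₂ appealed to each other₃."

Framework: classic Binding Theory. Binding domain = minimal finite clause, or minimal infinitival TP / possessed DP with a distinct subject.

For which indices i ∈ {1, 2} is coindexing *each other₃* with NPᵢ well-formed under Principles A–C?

{2}

*each other* is an anaphor, so Principle A applies: it must be bound in its binding domain.
Binding domain of *each other₃*: the embedded TP, whose subject is the diplomats₂.
*the senators₁* c-commands the anaphor but is outside its binding domain → cannot satisfy Principle A.
*the diplomats₂* c-commands the anaphor within its binding domain → licit binder.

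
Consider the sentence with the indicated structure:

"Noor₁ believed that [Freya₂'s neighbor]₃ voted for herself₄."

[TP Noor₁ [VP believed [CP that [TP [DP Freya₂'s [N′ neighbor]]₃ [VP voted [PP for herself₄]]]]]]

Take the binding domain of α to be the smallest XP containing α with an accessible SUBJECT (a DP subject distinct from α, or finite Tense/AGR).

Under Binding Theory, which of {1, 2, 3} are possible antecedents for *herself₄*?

{3}

*herself* is an anaphor, so Principle A applies: it must be bound in its binding domain.
Binding domain of *herself₄*: the embedded TP, whose subject is [Freya₂'s neighbor]₃.
*Noor₁* c-commands the anaphor but is outside its binding domain → cannot satisfy Principle A.
*Freya₂* does not c-command the anaphor → cannot bind it.
*[Freya₂'s neighbor]₃* c-commands the anaphor within its binding domain → licit binder.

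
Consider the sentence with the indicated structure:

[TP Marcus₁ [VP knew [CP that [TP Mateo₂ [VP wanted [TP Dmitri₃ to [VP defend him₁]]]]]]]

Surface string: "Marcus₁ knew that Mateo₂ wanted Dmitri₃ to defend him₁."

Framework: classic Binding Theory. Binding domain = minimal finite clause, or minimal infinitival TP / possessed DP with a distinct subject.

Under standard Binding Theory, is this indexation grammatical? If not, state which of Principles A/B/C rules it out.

grammatical

The two coindexed NPs are *Marcus₁* and *him₁*.
*him₁* is a pronoun; its binding domain is the embedded TP, whose subject is Dmitri₃. Within that domain it is c-commanded only by *Dmitri₃*, which carries a different index — the pronoun is free locally, so Principle B holds.
*Marcus₁* is an R-expression; *him₁* does not c-command it, and no other NP shares its index, so Principle C is satisfied.
All principles are respected.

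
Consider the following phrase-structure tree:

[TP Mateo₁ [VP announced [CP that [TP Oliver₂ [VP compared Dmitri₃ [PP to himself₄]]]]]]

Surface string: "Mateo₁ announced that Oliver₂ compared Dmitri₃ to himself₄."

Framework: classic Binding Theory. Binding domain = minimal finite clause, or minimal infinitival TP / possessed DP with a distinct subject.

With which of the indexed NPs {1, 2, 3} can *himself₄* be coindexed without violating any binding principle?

{2, 3}

*himself* is an anaphor, so Principle A applies: it must be bound in its binding domain.
Binding domain of *himself₄*: the embedded TP, whose subject is Oliver₂.
*Mateo₁* c-commands the anaphor but is outside its binding domain → cannot satisfy Principle A.
*Oliver₂* c-commands the anaphor within its binding domain → licit binder.
*Dmitri₃* c-commands the anaphor within its binding domain → licit binder.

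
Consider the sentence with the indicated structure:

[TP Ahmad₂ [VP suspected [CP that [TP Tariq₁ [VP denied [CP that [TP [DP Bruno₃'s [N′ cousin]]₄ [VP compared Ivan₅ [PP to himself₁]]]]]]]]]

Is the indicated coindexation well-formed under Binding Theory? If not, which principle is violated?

The two coindexed NPs are *Tariq₁* and *himself₁*.
*himself₁* is an anaphor. Principle A requires it to be bound within its binding domain — the embedded TP, whose subject is [Bruno₃'s cousin]₄.
Within that domain it is c-commanded by *[Bruno₃'s cousin]₄*, *Ivan₅*, none of which share its index.
*Tariq₁* does c-command the anaphor, but from outside its binding domain.
The anaphor is unbound in its domain → Principle A violation.

Principle A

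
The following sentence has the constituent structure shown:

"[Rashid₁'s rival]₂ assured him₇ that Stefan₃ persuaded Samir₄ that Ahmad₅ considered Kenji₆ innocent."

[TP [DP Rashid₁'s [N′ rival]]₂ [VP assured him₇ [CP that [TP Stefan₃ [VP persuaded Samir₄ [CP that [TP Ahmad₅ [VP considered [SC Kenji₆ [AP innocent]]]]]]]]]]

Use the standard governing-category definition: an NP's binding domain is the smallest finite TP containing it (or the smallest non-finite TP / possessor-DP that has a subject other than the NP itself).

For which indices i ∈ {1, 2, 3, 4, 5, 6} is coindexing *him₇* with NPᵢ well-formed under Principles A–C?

*him* is a pronoun, so Principle B applies: it must be free in its binding domain.
Binding domain of *him₇*: the matrix TP, whose subject is [Rashid₁'s rival]₂.
*Rashid₁* and the pronoun do not c-command one another → neither Principle B nor Principle C is at stake; coindexation permitted.
*[Rashid₁'s rival]₂* c-commands the pronoun within its binding domain → coindexation would violate Principle B.
*Stefan₃*: the pronoun c-commands this R-expression → coindexation would violate Principle C on *Stefan₃*.
*Samir₄*: the pronoun c-commands this R-expression → coindexation would violate Principle C on *Samir₄*.
*Ahmad₅*: the pronoun c-commands this R-expression → coindexation would violate Principle C on *Ahmad₅*.
*Kenji₆*: the pronoun c-commands this R-expression → coindexation would violate Principle C on *Kenji₆*.

{1}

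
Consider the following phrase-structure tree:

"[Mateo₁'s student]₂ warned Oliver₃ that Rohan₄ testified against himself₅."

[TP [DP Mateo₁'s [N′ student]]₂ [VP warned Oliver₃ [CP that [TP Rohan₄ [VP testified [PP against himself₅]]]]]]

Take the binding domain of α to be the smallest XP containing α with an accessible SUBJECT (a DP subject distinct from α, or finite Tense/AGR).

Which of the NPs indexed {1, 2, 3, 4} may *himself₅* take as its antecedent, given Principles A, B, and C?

{4}

*himself* is an anaphor, so Principle A applies: it must be bound in its binding domain.
Binding domain of *himself₅*: the embedded TP, whose subject is Rohan₄.
*Mateo₁* does not c-command the anaphor → cannot bind it.
*[Mateo₁'s student]₂* c-commands the anaphor but is outside its binding domain → cannot satisfy Principle A.
*Oliver₃* c-commands the anaphor but is outside its binding domain → cannot satisfy Principle A.
*Rohan₄* c-commands the anaphor within its binding domain → licit binder.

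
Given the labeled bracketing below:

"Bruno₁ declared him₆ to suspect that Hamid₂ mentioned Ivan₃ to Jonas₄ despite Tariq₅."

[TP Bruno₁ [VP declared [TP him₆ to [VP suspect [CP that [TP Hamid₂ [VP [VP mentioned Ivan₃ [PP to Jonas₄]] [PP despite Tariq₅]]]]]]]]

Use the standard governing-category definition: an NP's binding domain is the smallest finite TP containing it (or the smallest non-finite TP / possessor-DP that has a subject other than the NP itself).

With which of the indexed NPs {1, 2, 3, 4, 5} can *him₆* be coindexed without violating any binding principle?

none

*him* is a pronoun, so Principle B applies: it must be free in its binding domain.
Binding domain of *him₆*: the matrix TP, whose subject is Bruno₁.
*Bruno₁* c-commands the pronoun within its binding domain → coindexation would violate Principle B.
*Hamid₂*: the pronoun c-commands this R-expression → coindexation would violate Principle C on *Hamid₂*.
*Ivan₃*: the pronoun c-commands this R-expression → coindexation would violate Principle C on *Ivan₃*.
*Jonas₄*: the pronoun c-commands this R-expression → coindexation would violate Principle C on *Jonas₄*.
*Tariq₅*: the pronoun c-commands this R-expression → coindexation would violate Principle C on *Tariq₅*.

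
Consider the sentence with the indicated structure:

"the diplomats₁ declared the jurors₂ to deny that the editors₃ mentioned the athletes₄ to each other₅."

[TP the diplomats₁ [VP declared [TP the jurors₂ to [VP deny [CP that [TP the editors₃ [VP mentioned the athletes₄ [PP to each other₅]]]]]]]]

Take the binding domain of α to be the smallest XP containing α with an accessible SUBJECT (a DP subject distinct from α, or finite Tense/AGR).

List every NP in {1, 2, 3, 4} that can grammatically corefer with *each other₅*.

*each other* is an anaphor, so Principle A applies: it must be bound in its binding domain.
Binding domain of *each other₅*: the embedded TP, whose subject is the editors₃.
*the diplomats₁* c-commands the anaphor but is outside its binding domain → cannot satisfy Principle A.
*the jurors₂* c-commands the anaphor but is outside its binding domain → cannot satisfy Principle A.
*the editors₃* c-commands the anaphor within its binding domain → licit binder.
*the athletes₄* c-commands the anaphor within its binding domain → licit binder.

{3, 4}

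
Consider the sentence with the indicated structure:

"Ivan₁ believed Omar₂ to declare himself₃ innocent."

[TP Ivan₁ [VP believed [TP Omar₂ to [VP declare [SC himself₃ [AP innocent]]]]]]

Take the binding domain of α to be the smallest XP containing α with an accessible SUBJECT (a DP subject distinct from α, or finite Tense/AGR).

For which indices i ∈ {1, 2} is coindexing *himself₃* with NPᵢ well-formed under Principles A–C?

*himself* is an anaphor, so Principle A applies: it must be bound in its binding domain.
Binding domain of *himself₃*: the embedded TP, whose subject is Omar₂.
*Ivan₁* c-commands the anaphor but is outside its binding domain → cannot satisfy Principle A.
*Omar₂* c-commands the anaphor within its binding domain → licit binder.

{2}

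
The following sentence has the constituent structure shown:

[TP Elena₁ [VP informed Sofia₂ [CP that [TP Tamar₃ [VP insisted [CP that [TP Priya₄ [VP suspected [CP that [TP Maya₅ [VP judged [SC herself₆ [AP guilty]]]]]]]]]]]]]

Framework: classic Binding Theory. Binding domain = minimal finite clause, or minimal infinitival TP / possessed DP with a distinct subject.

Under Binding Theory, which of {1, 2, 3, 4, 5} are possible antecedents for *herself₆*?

{5}

*herself* is an anaphor, so Principle A applies: it must be bound in its binding domain.
Binding domain of *herself₆*: the embedded TP, whose subject is Maya₅.
*Elena₁* c-commands the anaphor but is outside its binding domain → cannot satisfy Principle A.
*Sofia₂* c-commands the anaphor but is outside its binding domain → cannot satisfy Principle A.
*Tamar₃* c-commands the anaphor but is outside its binding domain → cannot satisfy Principle A.
*Priya₄* c-commands the anaphor but is outside its binding domain → cannot satisfy Principle A.
*Maya₅* c-commands the anaphor within its binding domain → licit binder.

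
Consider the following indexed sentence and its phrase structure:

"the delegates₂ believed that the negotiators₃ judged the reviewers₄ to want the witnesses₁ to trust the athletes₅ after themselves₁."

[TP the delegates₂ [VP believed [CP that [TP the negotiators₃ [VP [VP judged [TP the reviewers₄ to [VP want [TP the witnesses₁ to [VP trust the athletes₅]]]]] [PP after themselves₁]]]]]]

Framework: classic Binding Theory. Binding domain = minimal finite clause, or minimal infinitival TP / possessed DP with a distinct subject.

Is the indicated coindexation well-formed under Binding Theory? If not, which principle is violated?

Principle A

The two coindexed NPs are *the witnesses₁* and *themselves₁*.
*themselves₁* is an anaphor. Principle A requires it to be bound within its binding domain — the embedded TP, whose subject is the negotiators₃.
Within that domain it is c-commanded by *the negotiators₃*, which does not share its index.
*the witnesses₁* does not c-command the anaphor at all.
The anaphor is unbound in its domain → Principle A violation.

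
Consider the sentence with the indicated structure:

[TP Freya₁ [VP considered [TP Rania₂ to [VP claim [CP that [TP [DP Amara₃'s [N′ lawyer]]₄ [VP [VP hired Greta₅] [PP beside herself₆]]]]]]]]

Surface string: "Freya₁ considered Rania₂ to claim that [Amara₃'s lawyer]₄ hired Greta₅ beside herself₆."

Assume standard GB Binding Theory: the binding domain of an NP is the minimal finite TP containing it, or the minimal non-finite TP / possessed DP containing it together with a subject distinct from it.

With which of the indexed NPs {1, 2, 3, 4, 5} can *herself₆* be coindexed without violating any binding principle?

{4}

*herself* is an anaphor, so Principle A applies: it must be bound in its binding domain.
Binding domain of *herself₆*: the embedded TP, whose subject is [Amara₃'s lawyer]₄.
*Freya₁* c-commands the anaphor but is outside its binding domain → cannot satisfy Principle A.
*Rania₂* c-commands the anaphor but is outside its binding domain → cannot satisfy Principle A.
*Amara₃* does not c-command the anaphor → cannot bind it.
*[Amara₃'s lawyer]₄* c-commands the anaphor within its binding domain → licit binder.
*Greta₅* does not c-command the anaphor → cannot bind it.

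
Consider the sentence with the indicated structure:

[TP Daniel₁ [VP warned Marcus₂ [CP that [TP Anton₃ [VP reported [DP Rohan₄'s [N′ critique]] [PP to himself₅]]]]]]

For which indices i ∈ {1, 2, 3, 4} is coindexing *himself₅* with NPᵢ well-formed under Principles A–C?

{3}

*himself* is an anaphor, so Principle A applies: it must be bound in its binding domain.
Binding domain of *himself₅*: the embedded TP, whose subject is Anton₃.
*Daniel₁* c-commands the anaphor but is outside its binding domain → cannot satisfy Principle A.
*Marcus₂* c-commands the anaphor but is outside its binding domain → cannot satisfy Principle A.
*Anton₃* c-commands the anaphor within its binding domain → licit binder.
*Rohan₄* does not c-command the anaphor → cannot bind it.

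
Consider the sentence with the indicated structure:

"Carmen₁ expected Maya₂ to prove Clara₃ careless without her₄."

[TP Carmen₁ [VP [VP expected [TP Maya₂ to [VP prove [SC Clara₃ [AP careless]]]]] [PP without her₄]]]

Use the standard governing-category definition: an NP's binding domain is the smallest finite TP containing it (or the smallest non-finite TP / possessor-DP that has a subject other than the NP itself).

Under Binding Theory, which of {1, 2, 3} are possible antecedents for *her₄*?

*her* is a pronoun, so Principle B applies: it must be free in its binding domain.
Binding domain of *her₄*: the matrix TP, whose subject is Carmen₁.
*Carmen₁* c-commands the pronoun within its binding domain → coindexation would violate Principle B.
*Maya₂* and the pronoun do not c-command one another → neither Principle B nor Principle C is at stake; coindexation permitted.
*Clara₃* and the pronoun do not c-command one another → neither Principle B nor Principle C is at stake; coindexation permitted.

{2, 3}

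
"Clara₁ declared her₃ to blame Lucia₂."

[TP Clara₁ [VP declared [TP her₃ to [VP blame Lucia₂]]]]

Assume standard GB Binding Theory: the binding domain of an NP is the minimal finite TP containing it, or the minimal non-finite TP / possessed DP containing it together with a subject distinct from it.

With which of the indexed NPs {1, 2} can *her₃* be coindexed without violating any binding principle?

*her* is a pronoun, so Principle B applies: it must be free in its binding domain.
Binding domain of *her₃*: the matrix TP, whose subject is Clara₁.
*Clara₁* c-commands the pronoun within its binding domain → coindexation would violate Principle B.
*Lucia₂*: the pronoun c-commands this R-expression → coindexation would violate Principle C on *Lucia₂*.

none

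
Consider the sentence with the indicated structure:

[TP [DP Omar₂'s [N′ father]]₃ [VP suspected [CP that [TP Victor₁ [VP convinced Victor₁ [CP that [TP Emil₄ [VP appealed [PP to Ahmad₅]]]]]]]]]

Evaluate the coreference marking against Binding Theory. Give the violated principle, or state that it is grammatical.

Principle C

The two coindexed NPs are *Victor₁* (the lower occurrence) and *Victor₁* (the higher occurrence).
*Victor₁* (the lower occurrence) is an R-expression. Principle C requires it to be free everywhere.
*Victor₁* (the higher occurrence) c-commands it and carries the same index.
The R-expression is bound → Principle C violation.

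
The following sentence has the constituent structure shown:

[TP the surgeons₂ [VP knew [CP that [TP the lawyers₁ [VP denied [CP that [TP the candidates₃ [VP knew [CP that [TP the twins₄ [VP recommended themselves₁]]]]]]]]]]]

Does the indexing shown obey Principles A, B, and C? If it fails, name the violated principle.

The two coindexed NPs are *the lawyers₁* and *themselves₁*.
*themselves₁* is an anaphor. Principle A requires it to be bound within its binding domain — the embedded TP, whose subject is the twins₄.
Within that domain it is c-commanded by *the twins₄*, which does not share its index.
*the lawyers₁* does c-command the anaphor, but from outside its binding domain.
The anaphor is unbound in its domain → Principle A violation.

Principle A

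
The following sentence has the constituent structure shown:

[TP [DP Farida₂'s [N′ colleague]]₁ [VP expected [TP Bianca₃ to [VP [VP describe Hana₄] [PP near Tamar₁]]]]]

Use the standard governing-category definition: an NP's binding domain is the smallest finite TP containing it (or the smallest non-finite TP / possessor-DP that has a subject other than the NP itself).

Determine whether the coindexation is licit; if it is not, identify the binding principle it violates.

Principle C

The two coindexed NPs are *[Farida₂'s colleague]₁* and *Tamar₁*.
*Tamar₁* is an R-expression. Principle C requires it to be free everywhere.
*[Farida₂'s colleague]₁* c-commands it and carries the same index.
The R-expression is bound → Principle C violation.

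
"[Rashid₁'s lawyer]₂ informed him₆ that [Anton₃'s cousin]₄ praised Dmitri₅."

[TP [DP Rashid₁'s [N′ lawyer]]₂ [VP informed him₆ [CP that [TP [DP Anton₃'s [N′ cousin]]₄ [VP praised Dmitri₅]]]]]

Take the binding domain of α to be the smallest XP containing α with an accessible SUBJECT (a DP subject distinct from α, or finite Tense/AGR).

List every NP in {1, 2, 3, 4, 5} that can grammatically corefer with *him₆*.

*him* is a pronoun, so Principle B applies: it must be free in its binding domain.
Binding domain of *him₆*: the matrix TP, whose subject is [Rashid₁'s lawyer]₂.
*Rashid₁* and the pronoun do not c-command one another → neither Principle B nor Principle C is at stake; coindexation permitted.
*[Rashid₁'s lawyer]₂* c-commands the pronoun within its binding domain → coindexation would violate Principle B.
*Anton₃*: the pronoun c-commands this R-expression → coindexation would violate Principle C on *Anton₃*.
*[Anton₃'s cousin]₄*: the pronoun c-commands this R-expression → coindexation would violate Principle C on *[Anton₃'s cousin]₄*.
*Dmitri₅*: the pronoun c-commands this R-expression → coindexation would violate Principle C on *Dmitri₅*.

{1}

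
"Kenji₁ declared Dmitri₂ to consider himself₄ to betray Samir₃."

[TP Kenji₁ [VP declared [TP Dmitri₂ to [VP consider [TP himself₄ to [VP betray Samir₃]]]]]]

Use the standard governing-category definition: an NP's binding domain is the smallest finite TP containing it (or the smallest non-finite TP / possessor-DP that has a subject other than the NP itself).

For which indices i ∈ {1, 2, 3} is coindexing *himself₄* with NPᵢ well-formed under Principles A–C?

*himself* is an anaphor, so Principle A applies: it must be bound in its binding domain.
Binding domain of *himself₄*: the embedded TP, whose subject is Dmitri₂.
*Kenji₁* c-commands the anaphor but is outside its binding domain → cannot satisfy Principle A.
*Dmitri₂* c-commands the anaphor within its binding domain → licit binder.
*Samir₃* does not c-command the anaphor → cannot bind it.

{2}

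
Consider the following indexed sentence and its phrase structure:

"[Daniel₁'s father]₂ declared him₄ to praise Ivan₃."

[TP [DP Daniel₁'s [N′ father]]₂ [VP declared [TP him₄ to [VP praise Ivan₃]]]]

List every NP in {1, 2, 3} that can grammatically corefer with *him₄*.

*him* is a pronoun, so Principle B applies: it must be free in its binding domain.
Binding domain of *him₄*: the matrix TP, whose subject is [Daniel₁'s father]₂.
*Daniel₁* and the pronoun do not c-command one another → neither Principle B nor Principle C is at stake; coindexation permitted.
*[Daniel₁'s father]₂* c-commands the pronoun within its binding domain → coindexation would violate Principle B.
*Ivan₃*: the pronoun c-commands this R-expression → coindexation would violate Principle C on *Ivan₃*.

{1}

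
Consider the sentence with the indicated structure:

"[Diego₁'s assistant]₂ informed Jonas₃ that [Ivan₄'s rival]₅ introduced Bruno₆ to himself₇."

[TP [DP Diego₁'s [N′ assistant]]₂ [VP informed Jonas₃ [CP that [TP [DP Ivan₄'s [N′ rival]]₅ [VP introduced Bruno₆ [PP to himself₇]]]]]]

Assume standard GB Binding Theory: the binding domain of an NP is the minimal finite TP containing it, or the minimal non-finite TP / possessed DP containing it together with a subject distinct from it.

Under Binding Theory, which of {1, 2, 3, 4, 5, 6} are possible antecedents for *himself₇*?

*himself* is an anaphor, so Principle A applies: it must be bound in its binding domain.
Binding domain of *himself₇*: the embedded TP, whose subject is [Ivan₄'s rival]₅.
*Diego₁* does not c-command the anaphor → cannot bind it.
*[Diego₁'s assistant]₂* c-commands the anaphor but is outside its binding domain → cannot satisfy Principle A.
*Jonas₃* c-commands the anaphor but is outside its binding domain → cannot satisfy Principle A.
*Ivan₄* does not c-command the anaphor → cannot bind it.
*[Ivan₄'s rival]₅* c-commands the anaphor within its binding domain → licit binder.
*Bruno₆* c-commands the anaphor within its binding domain → licit binder.

{5, 6}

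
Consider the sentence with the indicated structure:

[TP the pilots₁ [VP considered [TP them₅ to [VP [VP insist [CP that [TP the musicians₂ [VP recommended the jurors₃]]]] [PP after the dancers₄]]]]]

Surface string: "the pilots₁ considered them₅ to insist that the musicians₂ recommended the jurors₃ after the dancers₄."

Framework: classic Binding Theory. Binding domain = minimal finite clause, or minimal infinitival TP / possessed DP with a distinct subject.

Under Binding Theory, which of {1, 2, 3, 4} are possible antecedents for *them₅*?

none

*them* is a pronoun, so Principle B applies: it must be free in its binding domain.
Binding domain of *them₅*: the matrix TP, whose subject is the pilots₁.
*the pilots₁* c-commands the pronoun within its binding domain → coindexation would violate Principle B.
*the musicians₂*: the pronoun c-commands this R-expression → coindexation would violate Principle C on *the musicians₂*.
*the jurors₃*: the pronoun c-commands this R-expression → coindexation would violate Principle C on *the jurors₃*.
*the dancers₄*: the pronoun c-commands this R-expression → coindexation would violate Principle C on *the dancers₄*.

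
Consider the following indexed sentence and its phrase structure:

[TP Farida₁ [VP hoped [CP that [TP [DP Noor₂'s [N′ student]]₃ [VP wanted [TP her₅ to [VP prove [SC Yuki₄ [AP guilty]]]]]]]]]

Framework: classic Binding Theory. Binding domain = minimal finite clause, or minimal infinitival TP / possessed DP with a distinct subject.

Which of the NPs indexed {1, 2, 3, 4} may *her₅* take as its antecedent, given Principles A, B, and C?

*her* is a pronoun, so Principle B applies: it must be free in its binding domain.
Binding domain of *her₅*: the embedded TP, whose subject is [Noor₂'s student]₃.
*Farida₁* c-commands the pronoun but from outside its binding domain, and is not c-commanded by it → coindexation permitted.
*Noor₂* and the pronoun do not c-command one another → neither Principle B nor Principle C is at stake; coindexation permitted.
*[Noor₂'s student]₃* c-commands the pronoun within its binding domain → coindexation would violate Principle B.
*Yuki₄*: the pronoun c-commands this R-expression → coindexation would violate Principle C on *Yuki₄*.

{1, 2}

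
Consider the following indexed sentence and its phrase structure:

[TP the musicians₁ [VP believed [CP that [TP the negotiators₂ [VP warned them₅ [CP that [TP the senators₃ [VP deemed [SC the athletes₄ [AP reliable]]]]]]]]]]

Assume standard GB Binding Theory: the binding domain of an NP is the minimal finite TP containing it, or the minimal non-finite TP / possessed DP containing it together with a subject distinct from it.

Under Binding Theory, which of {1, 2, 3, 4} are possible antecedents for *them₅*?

*them* is a pronoun, so Principle B applies: it must be free in its binding domain.
Binding domain of *them₅*: the embedded TP, whose subject is the negotiators₂.
*the musicians₁* c-commands the pronoun but from outside its binding domain, and is not c-commanded by it → coindexation permitted.
*the negotiators₂* c-commands the pronoun within its binding domain → coindexation would violate Principle B.
*the senators₃*: the pronoun c-commands this R-expression → coindexation would violate Principle C on *the senators₃*.
*the athletes₄*: the pronoun c-commands this R-expression → coindexation would violate Principle C on *the athletes₄*.

{1}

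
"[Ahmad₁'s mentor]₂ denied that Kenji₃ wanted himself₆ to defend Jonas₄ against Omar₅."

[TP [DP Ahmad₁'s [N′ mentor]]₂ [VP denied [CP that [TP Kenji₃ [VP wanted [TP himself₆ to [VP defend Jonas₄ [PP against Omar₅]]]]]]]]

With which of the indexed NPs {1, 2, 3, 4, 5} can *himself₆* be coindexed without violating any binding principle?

{3}

*himself* is an anaphor, so Principle A applies: it must be bound in its binding domain.
Binding domain of *himself₆*: the embedded TP, whose subject is Kenji₃.
*Ahmad₁* does not c-command the anaphor → cannot bind it.
*[Ahmad₁'s mentor]₂* c-commands the anaphor but is outside its binding domain → cannot satisfy Principle A.
*Kenji₃* c-commands the anaphor within its binding domain → licit binder.
*Jonas₄* does not c-command the anaphor → cannot bind it.
*Omar₅* does not c-command the anaphor → cannot bind it.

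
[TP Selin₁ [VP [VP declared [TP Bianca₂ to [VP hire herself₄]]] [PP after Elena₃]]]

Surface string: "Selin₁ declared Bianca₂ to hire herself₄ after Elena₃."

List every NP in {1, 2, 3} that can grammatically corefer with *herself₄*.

{2}

*herself* is an anaphor, so Principle A applies: it must be bound in its binding domain.
Binding domain of *herself₄*: the embedded TP, whose subject is Bianca₂.
*Selin₁* c-commands the anaphor but is outside its binding domain → cannot satisfy Principle A.
*Bianca₂* c-commands the anaphor within its binding domain → licit binder.
*Elena₃* does not c-command the anaphor → cannot bind it.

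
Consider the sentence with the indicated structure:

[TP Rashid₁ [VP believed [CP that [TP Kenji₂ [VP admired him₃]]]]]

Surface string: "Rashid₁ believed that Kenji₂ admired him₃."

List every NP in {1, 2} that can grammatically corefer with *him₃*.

*him* is a pronoun, so Principle B applies: it must be free in its binding domain.
Binding domain of *him₃*: the embedded TP, whose subject is Kenji₂.
*Rashid₁* c-commands the pronoun but from outside its binding domain, and is not c-commanded by it → coindexation permitted.
*Kenji₂* c-commands the pronoun within its binding domain → coindexation would violate Principle B.

{1}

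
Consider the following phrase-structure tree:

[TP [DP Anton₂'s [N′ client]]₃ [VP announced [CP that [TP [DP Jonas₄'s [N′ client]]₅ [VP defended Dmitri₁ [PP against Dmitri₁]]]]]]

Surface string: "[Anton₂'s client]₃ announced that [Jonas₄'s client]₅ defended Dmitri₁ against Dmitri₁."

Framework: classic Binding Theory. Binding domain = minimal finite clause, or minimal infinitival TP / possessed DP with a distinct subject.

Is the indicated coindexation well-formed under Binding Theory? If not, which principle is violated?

The two coindexed NPs are *Dmitri₁* (the higher occurrence) and *Dmitri₁* (the lower occurrence).
*Dmitri₁* (the lower occurrence) is an R-expression. Principle C requires it to be free everywhere.
*Dmitri₁* (the higher occurrence) c-commands it and carries the same index.
The R-expression is bound → Principle C violation.

Principle C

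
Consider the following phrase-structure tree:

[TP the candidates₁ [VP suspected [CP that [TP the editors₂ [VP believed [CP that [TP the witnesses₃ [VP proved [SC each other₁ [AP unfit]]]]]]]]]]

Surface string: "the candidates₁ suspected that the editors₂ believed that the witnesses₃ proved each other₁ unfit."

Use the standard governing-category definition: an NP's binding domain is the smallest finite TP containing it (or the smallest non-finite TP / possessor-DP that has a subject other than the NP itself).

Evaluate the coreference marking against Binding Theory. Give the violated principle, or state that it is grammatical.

Principle A

The two coindexed NPs are *the candidates₁* and *each other₁*.
*each other₁* is an anaphor. Principle A requires it to be bound within its binding domain — the embedded TP, whose subject is the witnesses₃.
Within that domain it is c-commanded by *the witnesses₃*, which does not share its index.
*the candidates₁* does c-command the anaphor, but from outside its binding domain.
The anaphor is unbound in its domain → Principle A violation.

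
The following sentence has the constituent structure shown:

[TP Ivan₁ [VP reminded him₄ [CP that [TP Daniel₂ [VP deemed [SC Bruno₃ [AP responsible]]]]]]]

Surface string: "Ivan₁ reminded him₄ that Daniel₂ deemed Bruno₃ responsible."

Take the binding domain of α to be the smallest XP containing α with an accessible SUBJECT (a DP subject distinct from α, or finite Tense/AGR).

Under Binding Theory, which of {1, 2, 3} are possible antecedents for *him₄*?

none

*him* is a pronoun, so Principle B applies: it must be free in its binding domain.
Binding domain of *him₄*: the matrix TP, whose subject is Ivan₁.
*Ivan₁* c-commands the pronoun within its binding domain → coindexation would violate Principle B.
*Daniel₂*: the pronoun c-commands this R-expression → coindexation would violate Principle C on *Daniel₂*.
*Bruno₃*: the pronoun c-commands this R-expression → coindexation would violate Principle C on *Bruno₃*.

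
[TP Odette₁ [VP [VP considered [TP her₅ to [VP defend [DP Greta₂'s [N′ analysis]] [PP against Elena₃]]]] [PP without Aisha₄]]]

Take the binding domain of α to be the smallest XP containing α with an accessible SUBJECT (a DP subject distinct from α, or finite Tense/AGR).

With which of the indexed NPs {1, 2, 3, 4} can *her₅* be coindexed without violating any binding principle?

*her* is a pronoun, so Principle B applies: it must be free in its binding domain.
Binding domain of *her₅*: the matrix TP, whose subject is Odette₁.
*Odette₁* c-commands the pronoun within its binding domain → coindexation would violate Principle B.
*Greta₂*: the pronoun c-commands this R-expression → coindexation would violate Principle C on *Greta₂*.
*Elena₃*: the pronoun c-commands this R-expression → coindexation would violate Principle C on *Elena₃*.
*Aisha₄* and the pronoun do not c-command one another → neither Principle B nor Principle C is at stake; coindexation permitted.

{4}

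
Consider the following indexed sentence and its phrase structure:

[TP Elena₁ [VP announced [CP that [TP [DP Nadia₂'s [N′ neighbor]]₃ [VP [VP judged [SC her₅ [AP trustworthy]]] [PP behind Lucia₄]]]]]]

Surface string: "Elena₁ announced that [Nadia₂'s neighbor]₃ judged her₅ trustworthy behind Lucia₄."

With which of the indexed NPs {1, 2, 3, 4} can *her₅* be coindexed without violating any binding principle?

{1, 2, 4}

*her* is a pronoun, so Principle B applies: it must be free in its binding domain.
Binding domain of *her₅*: the embedded TP, whose subject is [Nadia₂'s neighbor]₃.
*Elena₁* c-commands the pronoun but from outside its binding domain, and is not c-commanded by it → coindexation permitted.
*Nadia₂* and the pronoun do not c-command one another → neither Principle B nor Principle C is at stake; coindexation permitted.
*[Nadia₂'s neighbor]₃* c-commands the pronoun within its binding domain → coindexation would violate Principle B.
*Lucia₄* and the pronoun do not c-command one another → neither Principle B nor Principle C is at stake; coindexation permitted.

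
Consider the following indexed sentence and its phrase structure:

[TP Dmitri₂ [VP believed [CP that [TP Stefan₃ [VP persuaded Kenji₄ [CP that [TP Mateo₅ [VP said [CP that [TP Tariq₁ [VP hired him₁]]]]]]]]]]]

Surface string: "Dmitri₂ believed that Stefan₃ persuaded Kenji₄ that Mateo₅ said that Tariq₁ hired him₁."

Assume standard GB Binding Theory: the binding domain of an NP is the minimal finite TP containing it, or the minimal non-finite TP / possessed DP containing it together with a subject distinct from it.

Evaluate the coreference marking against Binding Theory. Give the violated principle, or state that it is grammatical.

The two coindexed NPs are *Tariq₁* and *him₁*.
*him₁* is a pronoun. Its binding domain is the embedded TP, whose subject is Tariq₁.
*Tariq₁* c-commands it within that domain and carries the same index.
The pronoun is locally bound → Principle B violation.

Principle B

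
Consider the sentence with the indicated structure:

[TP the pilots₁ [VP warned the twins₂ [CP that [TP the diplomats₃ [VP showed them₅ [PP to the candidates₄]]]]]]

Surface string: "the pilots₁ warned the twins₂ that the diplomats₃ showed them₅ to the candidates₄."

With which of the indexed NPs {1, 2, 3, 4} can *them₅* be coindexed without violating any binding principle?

{1, 2}

*them* is a pronoun, so Principle B applies: it must be free in its binding domain.
Binding domain of *them₅*: the embedded TP, whose subject is the diplomats₃.
*the pilots₁* c-commands the pronoun but from outside its binding domain, and is not c-commanded by it → coindexation permitted.
*the twins₂* c-commands the pronoun but from outside its binding domain, and is not c-commanded by it → coindexation permitted.
*the diplomats₃* c-commands the pronoun within its binding domain → coindexation would violate Principle B.
*the candidates₄*: the pronoun c-commands this R-expression → coindexation would violate Principle C on *the candidates₄*.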